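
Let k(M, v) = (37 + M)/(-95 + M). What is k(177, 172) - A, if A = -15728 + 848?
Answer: 610187/41 ≈ 14883.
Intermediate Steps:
k(M, v) = (37 + M)/(-95 + M)
A = -14880
k(177, 172) - A = (37 + 177)/(-95 + 177) - 1*(-14880) = 214/82 + 14880 = (1/82)*214 + 14880 = 107/41 + 14880 = 610187/41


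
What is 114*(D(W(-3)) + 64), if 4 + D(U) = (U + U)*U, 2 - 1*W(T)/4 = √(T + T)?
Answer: -456 - 14592*I*√6 ≈ -456.0 - 35743.0*I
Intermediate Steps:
W(T) = 8 - 4*√2*√T (W(T) = 8 - 4*√(T + T) = 8 - 4*√2*√T)
D(U) = -4 + 2*U² (D(U) = -4 + (U + U)*U = -4 + (2*U)*U = -4 + 2*U²)
114*(D(W(-3)) + 64) = 114*((-4 + 2*(8 - 4*√2*√(-3))²) + 64) = 114*((-4 + 2*(8 - 4*√2*I*√3)²) + 64) = 114*((-4 + 2*(8 - 4*I*√6)²) + 64) = 114*(60 + 2*(8 - 4*I*√6)²) = 6840 + 228*(8 - 4*I*√6)²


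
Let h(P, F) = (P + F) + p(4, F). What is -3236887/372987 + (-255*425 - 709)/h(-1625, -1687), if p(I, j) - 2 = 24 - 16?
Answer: 14999356517/615801537 ≈ 24.357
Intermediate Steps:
p(I, j) = 10 (p(I, j) = 2 + (24 - 16) = 2 + 8 = 10)
h(P, F) = 10 + F + P (h(P, F) = (P + F) + 10 = (F + P) + 10 = 10 + F + P)
-3236887/372987 + (-255*425 - 709)/h(-1625, -1687) = -3236887/372987 + (-255*425 - 709)/(10 - 1687 - 1625) = -3236887*1/372987 + (-108375 - 709)/(-3302) = -3236887/372987 - 109084*(-1/3302) = -3236887/372987 + 54542/1651 = 14999356517/615801537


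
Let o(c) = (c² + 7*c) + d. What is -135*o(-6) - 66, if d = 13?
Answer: -1011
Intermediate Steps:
o(c) = 13 + c² + 7*c (o(c) = (c² + 7*c) + 13 = 13 + c² + 7*c)
-135*o(-6) - 66 = -135*(13 + (-6)² + 7*(-6)) - 66 = -135*(13 + 36 - 42) - 66 = -135*7 - 66 = -945 - 66 = -1011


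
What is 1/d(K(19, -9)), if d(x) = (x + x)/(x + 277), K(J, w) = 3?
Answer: 140/3 ≈ 46.667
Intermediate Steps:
d(x) = 2*x/(277 + x) (d(x) = (2*x)/(277 + x) = 2*x/(277 + x))
1/d(K(19, -9)) = 1/(2*3/(277 + 3)) = 1/(2*3/280) = 1/(2*3*(1/280)) = 1/(3/140) = 140/3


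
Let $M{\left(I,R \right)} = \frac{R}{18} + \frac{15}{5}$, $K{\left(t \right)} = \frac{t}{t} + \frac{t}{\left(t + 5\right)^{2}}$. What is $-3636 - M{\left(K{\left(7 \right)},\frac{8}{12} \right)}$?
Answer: $- \frac{98254}{27} \approx -3639.0$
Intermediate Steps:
$K{\left(t \right)} = 1 + \frac{t}{\left(5 + t\right)^{2}}$
$M{\left(I,R \right)} = 3 + \frac{R}{18}$ ($M{\left(I,R \right)} = R \frac{1}{18} + 15 \cdot \frac{1}{5} = \frac{R}{18} + 3 = 3 + \frac{R}{18}$)
$-3636 - M{\left(K{\left(7 \right)},\frac{8}{12} \right)} = -3636 - \left(3 + \frac{8 \cdot \frac{1}{12}}{18}\right) = -3636 - \left(3 + \frac{1}{18} \cdot \frac{2}{3}\right) = -3636 - \left(3 + \frac{1}{27}\right) = -3636 - \frac{82}{27} = - \frac{98254}{27}$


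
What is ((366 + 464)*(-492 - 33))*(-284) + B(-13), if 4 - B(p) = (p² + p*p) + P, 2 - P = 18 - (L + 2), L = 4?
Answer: 123752676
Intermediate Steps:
P = -10 (P = 2 - (18 - (4 + 2)) = 2 - (18 - 1*6) = 2 - (18 - 6) = 2 - 1*12 = 2 - 12 = -10)
B(p) = 14 - 2*p² (B(p) = 4 - ((p² + p*p) - 10) = 4 - ((p² + p²) - 10) = 4 - (2*p² - 10) = 4 - (-10 + 2*p²) = 4 + (10 - 2*p²) = 14 - 2*p²)
((366 + 464)*(-492 - 33))*(-284) + B(-13) = ((366 + 464)*(-492 - 33))*(-284) + (14 - 2*(-13)²) = (830*(-525))*(-284) + (14 - 2*169) = -435750*(-284) + (14 - 338) = 123753000 - 324 = 123752676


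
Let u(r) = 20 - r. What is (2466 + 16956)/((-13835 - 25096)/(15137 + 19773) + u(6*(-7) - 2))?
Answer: 678022020/2195309 ≈ 308.85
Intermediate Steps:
(2466 + 16956)/((-13835 - 25096)/(15137 + 19773) + u(6*(-7) - 2)) = (2466 + 16956)/((-13835 - 25096)/(15137 + 19773) + (20 - (6*(-7) - 2))) = 19422/(-38931/34910 + (20 - (-42 - 2))) = 19422/(-38931*1/34910 + (20 - 1*(-44))) = 19422/(-38931/34910 + (20 + 44)) = 19422/(-38931/34910 + 64) = 19422/(2195309/34910) = 19422*(34910/2195309) = 678022020/2195309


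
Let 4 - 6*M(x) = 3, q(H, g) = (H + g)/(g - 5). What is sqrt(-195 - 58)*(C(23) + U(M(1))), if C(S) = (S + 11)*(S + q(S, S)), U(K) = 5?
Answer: 7865*I*sqrt(253)/9 ≈ 13900.0*I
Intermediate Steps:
q(H, g) = (H + g)/(-5 + g)
M(x) = 1/6 (M(x) = 2/3 - 1/6*3 = 2/3 - 1/2 = 1/6)
C(S) = (11 + S)*(S + 2*S/(-5 + S)) (C(S) = (S + 11)*(S + (S + S)/(-5 + S)) = (11 + S)*(S + (2*S)/(-5 + S)) = (11 + S)*(S + 2*S/(-5 + S)))
sqrt(-195 - 58)*(C(23) + U(M(1))) = sqrt(-195 - 58)*(23*(-33 + 23**2 + 8*23)/(-5 + 23) + 5) = sqrt(-253)*(23*(-33 + 529 + 184)/18 + 5) = (I*sqrt(253))*(23*(1/18)*680 + 5) = (I*sqrt(253))*(7820/9 + 5) = (I*sqrt(253))*(7865/9) = 7865*I*sqrt(253)/9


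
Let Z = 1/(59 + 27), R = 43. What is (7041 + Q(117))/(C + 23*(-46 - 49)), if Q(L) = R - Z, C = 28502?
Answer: 609223/2263262 ≈ 0.26918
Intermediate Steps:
Z = 1/86 ≈ 0.011628
Q(L) = 3697/86 (Q(L) = 43 - 1*1/86 = 43 - 1/86 = 3697/86)
(7041 + Q(117))/(C + 23*(-46 - 49)) = (7041 + 3697/86)/(28502 + 23*(-46 - 49)) = 609223/(86*(28502 + 23*(-95))) = 609223/(86*(28502 - 2185)) = (609223/86)/26317 = (609223/86)*(1/26317) = 609223/2263262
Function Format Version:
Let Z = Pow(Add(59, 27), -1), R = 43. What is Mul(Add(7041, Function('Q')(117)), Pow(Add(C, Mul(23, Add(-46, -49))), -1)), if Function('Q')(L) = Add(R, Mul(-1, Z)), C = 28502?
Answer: Rational(609223, 2263262) ≈ 0.26918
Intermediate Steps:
Z = Rational(1, 86) (Z = Pow(86, -1) = Rational(1, 86) ≈ 0.011628)
Function('Q')(L) = Rational(3697, 86) (Function('Q')(L) = Add(43, Mul(-1, Rational(1, 86))) = Add(43, Rational(-1, 86)) = Rational(3697, 86))
Mul(Add(7041, Function('Q')(117)), Pow(Add(C, Mul(23, Add(-46, -49))), -1)) = Mul(Add(7041, Rational(3697, 86)), Pow(Add(28502, Mul(23, Add(-46, -49))), -1)) = Mul(Rational(609223, 86), Pow(Add(28502, Mul(23, -95)), -1)) = Mul(Rational(609223, 86), Pow(Add(28502, -2185), -1)) = Mul(Rational(609223, 86), Pow(26317, -1)) = Mul(Rational(609223, 86), Rational(1, 26317)) = Rational(609223, 2263262)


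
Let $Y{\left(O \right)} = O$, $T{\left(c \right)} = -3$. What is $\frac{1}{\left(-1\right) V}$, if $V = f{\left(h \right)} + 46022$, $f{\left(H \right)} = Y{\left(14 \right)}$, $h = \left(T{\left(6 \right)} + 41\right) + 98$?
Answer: $- \frac{1}{46036} \approx -2.1722 \cdot 10^{-5}$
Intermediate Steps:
$h = 136$ ($h = \left(-3 + 41\right) + 98 = 38 + 98 = 136$)
$f{\left(H \right)} = 14$
$V = 46036$ ($V = 14 + 46022 = 46036$)
$\frac{1}{\left(-1\right) V} = \frac{1}{\left(-1\right) 46036} = \frac{1}{-46036} = - \frac{1}{46036}$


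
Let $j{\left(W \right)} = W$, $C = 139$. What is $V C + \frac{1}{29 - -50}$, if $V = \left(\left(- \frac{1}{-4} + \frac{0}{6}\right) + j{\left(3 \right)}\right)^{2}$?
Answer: $\frac{1855805}{1264} \approx 1468.2$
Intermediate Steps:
$V = \frac{169}{16}$ ($V = \left(\left(- \frac{1}{-4} + \frac{0}{6}\right) + 3\right)^{2} = \left(\left(\left(-1\right) \left(- \frac{1}{4}\right) + 0 \cdot \frac{1}{6}\right) + 3\right)^{2} = \left(\left(\frac{1}{4} + 0\right) + 3\right)^{2} = \left(\frac{1}{4} + 3\right)^{2} = \left(\frac{13}{4}\right)^{2} = \frac{169}{16} \approx 10.563$)
$V C + \frac{1}{29 - -50} = \frac{169}{16} \cdot 139 + \frac{1}{29 - -50} = \frac{23491}{16} + \frac{1}{29 + 50} = \frac{23491}{16} + \frac{1}{79} = \frac{1855805}{1264}$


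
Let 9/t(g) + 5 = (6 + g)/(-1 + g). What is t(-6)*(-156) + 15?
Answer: 1479/5 ≈ 295.80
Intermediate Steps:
t(g) = 9/(-5 + (6 + g)/(-1 + g))
t(-6)*(-156) + 15 = (9*(1 - 1*(-6))/(-11 + 4*(-6)))*(-156) + 15 = (9*(1 + 6)/(-11 - 24))*(-156) + 15 = (9*7/(-35))*(-156) + 15 = (9*(-1/35)*7)*(-156) + 15 = -9/5*(-156) + 15 = 1404/5 + 15 = 1479/5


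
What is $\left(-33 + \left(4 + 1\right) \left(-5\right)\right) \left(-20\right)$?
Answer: $1160$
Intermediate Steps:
$\left(-33 + \left(4 + 1\right) \left(-5\right)\right) \left(-20\right) = \left(-33 + 5 \left(-5\right)\right) \left(-20\right) = \left(-33 - 25\right) \left(-20\right) = \left(-58\right) \left(-20\right) = 1160$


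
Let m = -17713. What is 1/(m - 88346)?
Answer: -1/106059 ≈ -9.4287e-6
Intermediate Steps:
1/(m - 88346) = 1/(-17713 - 88346) = 1/(-106059) = -1/106059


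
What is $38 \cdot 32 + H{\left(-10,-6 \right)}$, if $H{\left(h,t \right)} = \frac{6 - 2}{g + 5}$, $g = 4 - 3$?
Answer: $\frac{3650}{3} \approx 1216.7$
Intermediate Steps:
$g = 1$ ($g = 4 - 3 = 1$)
$H{\left(h,t \right)} = \frac{2}{3}$ ($H{\left(h,t \right)} = \frac{6 - 2}{1 + 5} = \frac{4}{6} = 4 \cdot \frac{1}{6} = \frac{2}{3}$)
$38 \cdot 32 + H{\left(-10,-6 \right)} = 38 \cdot 32 + \frac{2}{3} = 1216 + \frac{2}{3} = \frac{3650}{3}$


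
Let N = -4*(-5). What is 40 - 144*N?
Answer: -2840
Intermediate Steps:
N = 20
40 - 144*N = 40 - 144*20 = 40 - 9*320 = 40 - 2880 = -2840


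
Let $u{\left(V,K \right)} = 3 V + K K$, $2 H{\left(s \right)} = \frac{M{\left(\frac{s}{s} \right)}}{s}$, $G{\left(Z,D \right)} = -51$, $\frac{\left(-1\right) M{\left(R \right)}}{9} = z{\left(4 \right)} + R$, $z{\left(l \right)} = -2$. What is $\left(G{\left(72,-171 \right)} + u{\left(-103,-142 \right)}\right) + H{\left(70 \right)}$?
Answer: $\frac{2772569}{140} \approx 19804.0$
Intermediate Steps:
$M{\left(R \right)} = 18 - 9 R$ ($M{\left(R \right)} = - 9 \left(-2 + R\right) = 18 - 9 R$)
$H{\left(s \right)} = \frac{9}{2 s}$ ($H{\left(s \right)} = \frac{\left(18 - 9 \frac{s}{s}\right) \frac{1}{s}}{2} = \frac{\left(18 - 9\right) \frac{1}{s}}{2} = \frac{9 \frac{1}{s}}{2} = \frac{9}{2 s}$)
$u{\left(V,K \right)} = K^{2} + 3 V$ ($u{\left(V,K \right)} = 3 V + K^{2} = K^{2} + 3 V$)
$\left(G{\left(72,-171 \right)} + u{\left(-103,-142 \right)}\right) + H{\left(70 \right)} = \left(-51 + \left(\left(-142\right)^{2} + 3 \left(-103\right)\right)\right) + \frac{9}{2 \cdot 70} = \left(-51 + \left(20164 - 309\right)\right) + \frac{9}{2} \cdot \frac{1}{70} = \left(-51 + 19855\right) + \frac{9}{140} = 19804 + \frac{9}{140} = \frac{2772569}{140}$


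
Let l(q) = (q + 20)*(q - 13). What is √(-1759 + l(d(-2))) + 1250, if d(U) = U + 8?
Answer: 1250 + I*√1941 ≈ 1250.0 + 44.057*I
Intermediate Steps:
d(U) = 8 + U
l(q) = (-13 + q)*(20 + q) (l(q) = (20 + q)*(-13 + q) = (-13 + q)*(20 + q))
√(-1759 + l(d(-2))) + 1250 = √(-1759 + (-260 + (8 - 2)² + 7*(8 - 2))) + 1250 = √(-1759 + (-260 + 6² + 7*6)) + 1250 = √(-1759 + (-260 + 36 + 42)) + 1250 = √(-1759 - 182) + 1250 = √(-1941) + 1250 = I*√1941 + 1250 = 1250 + I*√1941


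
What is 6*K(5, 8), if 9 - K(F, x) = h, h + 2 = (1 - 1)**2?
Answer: 66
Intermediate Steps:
h = -2 (h = -2 + (1 - 1)**2 = -2 + 0**2 = -2 + 0 = -2)
K(F, x) = 11 (K(F, x) = 9 - 1*(-2) = 9 + 2 = 11)
6*K(5, 8) = 6*11 = 66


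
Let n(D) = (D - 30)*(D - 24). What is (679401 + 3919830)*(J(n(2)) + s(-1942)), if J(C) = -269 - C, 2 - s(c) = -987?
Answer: 478320024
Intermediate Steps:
s(c) = 989 (s(c) = 2 - 1*(-987) = 2 + 987 = 989)
n(D) = (-30 + D)*(-24 + D)
(679401 + 3919830)*(J(n(2)) + s(-1942)) = (679401 + 3919830)*((-269 - (720 + 2**2 - 54*2)) + 989) = 4599231*((-269 - (720 + 4 - 108)) + 989) = 4599231*((-269 - 1*616) + 989) = 4599231*((-269 - 616) + 989) = 4599231*(-885 + 989) = 4599231*104 = 478320024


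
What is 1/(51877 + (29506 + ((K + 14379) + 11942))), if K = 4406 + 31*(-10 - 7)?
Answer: 1/111583 ≈ 8.9619e-6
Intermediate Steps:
K = 3879 (K = 4406 + 31*(-17) = 4406 - 527 = 3879)
1/(51877 + (29506 + ((K + 14379) + 11942))) = 1/(51877 + (29506 + ((3879 + 14379) + 11942))) = 1/(51877 + (29506 + (18258 + 11942))) = 1/(51877 + (29506 + 30200)) = 1/(51877 + 59706) = 1/111583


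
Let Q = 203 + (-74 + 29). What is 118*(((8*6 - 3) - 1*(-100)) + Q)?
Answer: 35754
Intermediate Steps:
Q = 158 (Q = 203 - 45 = 158)
118*(((8*6 - 3) - 1*(-100)) + Q) = 118*(((8*6 - 3) - 1*(-100)) + 158) = 118*(((48 - 3) + 100) + 158) = 118*((45 + 100) + 158) = 118*(145 + 158) = 118*303 = 35754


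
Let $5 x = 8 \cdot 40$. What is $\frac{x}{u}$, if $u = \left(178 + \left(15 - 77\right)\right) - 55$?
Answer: $\frac{64}{61} \approx 1.0492$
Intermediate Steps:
$x = 64$ ($x = \frac{8 \cdot 40}{5} = \frac{1}{5} \cdot 320 = 64$)
$u = 61$ ($u = \left(178 - 62\right) - 55 = 116 - 55 = 61$)
$\frac{x}{u} = \frac{64}{61}$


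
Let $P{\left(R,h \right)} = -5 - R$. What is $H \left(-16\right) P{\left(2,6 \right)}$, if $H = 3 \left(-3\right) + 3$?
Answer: $-672$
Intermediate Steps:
$H = -6$ ($H = -9 + 3 = -6$)
$H \left(-16\right) P{\left(2,6 \right)} = \left(-6\right) \left(-16\right) \left(-5 - 2\right) = 96 \left(-5 - 2\right) = 96 \left(-7\right) = -672$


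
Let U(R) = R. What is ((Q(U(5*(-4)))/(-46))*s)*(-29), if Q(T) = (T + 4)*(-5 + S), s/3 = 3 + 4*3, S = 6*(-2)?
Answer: 177480/23 ≈ 7716.5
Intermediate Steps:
S = -12
s = 45 (s = 3*(3 + 4*3) = 3*(3 + 12) = 3*15 = 45)
Q(T) = -68 - 17*T (Q(T) = (T + 4)*(-5 - 12) = (4 + T)*(-17) = -68 - 17*T)
((Q(U(5*(-4)))/(-46))*s)*(-29) = (((-68 - 85*(-4))/(-46))*45)*(-29) = (((-68 - 17*(-20))*(-1/46))*45)*(-29) = (((-68 + 340)*(-1/46))*45)*(-29) = ((272*(-1/46))*45)*(-29) = -136/23*45*(-29) = -6120/23*(-29) = 177480/23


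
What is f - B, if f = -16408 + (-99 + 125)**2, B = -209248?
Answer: 193516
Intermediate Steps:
f = -15732 (f = -16408 + 26**2 = -16408 + 676 = -15732)
f - B = -15732 - 1*(-209248) = -15732 + 209248 = 193516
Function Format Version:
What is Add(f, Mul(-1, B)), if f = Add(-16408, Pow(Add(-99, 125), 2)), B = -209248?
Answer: 193516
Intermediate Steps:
f = -15732 (f = Add(-16408, Pow(26, 2)) = Add(-16408, 676) = -15732)
Add(f, Mul(-1, B)) = Add(-15732, Mul(-1, -209248)) = Add(-15732, 209248) = 193516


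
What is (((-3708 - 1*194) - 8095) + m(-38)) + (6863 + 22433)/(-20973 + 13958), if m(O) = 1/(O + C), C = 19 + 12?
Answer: -589324772/49105 ≈ -12001.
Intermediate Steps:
C = 31
m(O) = 1/(31 + O) (m(O) = 1/(O + 31) = 1/(31 + O))
(((-3708 - 1*194) - 8095) + m(-38)) + (6863 + 22433)/(-20973 + 13958) = (((-3708 - 1*194) - 8095) + 1/(31 - 38)) + (6863 + 22433)/(-20973 + 13958) = (((-3708 - 194) - 8095) + 1/(-7)) + 29296/(-7015) = ((-3902 - 8095) - ⅐) + 29296*(-1/7015) = (-11997 - ⅐) - 29296/7015 = -83980/7 - 29296/7015 = -589324772/49105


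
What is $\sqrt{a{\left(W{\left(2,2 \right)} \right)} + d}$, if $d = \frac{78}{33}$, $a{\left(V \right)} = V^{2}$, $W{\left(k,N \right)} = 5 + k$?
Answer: $\frac{\sqrt{6215}}{11} \approx 7.1668$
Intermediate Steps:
$d = \frac{26}{11}$ ($d = 78 \cdot \frac{1}{33} = \frac{26}{11} \approx 2.3636$)
$\sqrt{a{\left(W{\left(2,2 \right)} \right)} + d} = \sqrt{\left(5 + 2\right)^{2} + \frac{26}{11}} = \sqrt{7^{2} + \frac{26}{11}} = \sqrt{49 + \frac{26}{11}} = \sqrt{\frac{565}{11}} = \frac{\sqrt{6215}}{11}$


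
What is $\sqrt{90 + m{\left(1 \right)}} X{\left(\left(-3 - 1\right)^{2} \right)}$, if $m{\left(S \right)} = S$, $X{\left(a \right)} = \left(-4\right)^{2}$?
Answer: $16 \sqrt{91} \approx 152.63$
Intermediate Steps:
$X{\left(a \right)} = 16$
$\sqrt{90 + m{\left(1 \right)}} X{\left(\left(-3 - 1\right)^{2} \right)} = \sqrt{90 + 1} \cdot 16 = \sqrt{91} \cdot 16 = 16 \sqrt{91}$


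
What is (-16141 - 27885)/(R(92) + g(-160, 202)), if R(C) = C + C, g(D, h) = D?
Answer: -22013/12 ≈ -1834.4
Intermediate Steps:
R(C) = 2*C
(-16141 - 27885)/(R(92) + g(-160, 202)) = (-16141 - 27885)/(2*92 - 160) = -44026/(184 - 160) = -44026/24 = -44026*1/24 = -22013/12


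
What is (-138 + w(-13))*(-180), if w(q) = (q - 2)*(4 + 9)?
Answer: 59940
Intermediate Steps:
w(q) = -26 + 13*q (w(q) = (-2 + q)*13 = -26 + 13*q)
(-138 + w(-13))*(-180) = (-138 + (-26 + 13*(-13)))*(-180) = (-138 + (-26 - 169))*(-180) = (-138 - 195)*(-180) = -333*(-180) = 59940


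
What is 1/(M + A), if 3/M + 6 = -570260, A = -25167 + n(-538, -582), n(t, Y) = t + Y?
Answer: -570266/14990582345 ≈ -3.8042e-5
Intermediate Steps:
n(t, Y) = Y + t
A = -26287 (A = -25167 + (-582 - 538) = -25167 - 1120 = -26287)
M = -3/570266 (M = 3/(-6 - 570260) = 3/(-570266) = 3*(-1/570266) = -3/570266 ≈ -5.2607e-6)
1/(M + A) = 1/(-3/570266 - 26287) = 1/(-14990582345/570266) = -570266/14990582345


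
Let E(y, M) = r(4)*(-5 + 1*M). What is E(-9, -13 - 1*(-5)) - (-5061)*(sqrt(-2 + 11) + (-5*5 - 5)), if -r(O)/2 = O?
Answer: -136543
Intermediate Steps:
r(O) = -2*O
E(y, M) = 40 - 8*M (E(y, M) = (-2*4)*(-5 + 1*M) = -8*(-5 + M) = 40 - 8*M)
E(-9, -13 - 1*(-5)) - (-5061)*(sqrt(-2 + 11) + (-5*5 - 5)) = (40 - 8*(-13 - 1*(-5))) - (-5061)*(sqrt(-2 + 11) + (-5*5 - 5)) = (40 - 8*(-13 + 5)) - (-5061)*(sqrt(9) + (-25 - 5)) = (40 - 8*(-8)) - (-5061)*(3 - 30) = (40 + 64) - (-5061)*(-27) = 104 - 723*189 = 104 - 136647 = -136543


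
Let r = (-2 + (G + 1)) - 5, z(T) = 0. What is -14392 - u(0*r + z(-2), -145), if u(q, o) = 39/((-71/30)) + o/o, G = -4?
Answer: -1020733/71 ≈ -14377.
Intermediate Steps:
r = -10 (r = (-2 + (-4 + 1)) - 5 = (-2 - 3) - 5 = -5 - 5 = -10)
u(q, o) = -1099/71 (u(q, o) = 39/((-71*1/30)) + 1 = 39/(-71/30) + 1 = 39*(-30/71) + 1 = -1170/71 + 1 = -1099/71)
-14392 - u(0*r + z(-2), -145) = -14392 - 1*(-1099/71) = -14392 + 1099/71 = -1020733/71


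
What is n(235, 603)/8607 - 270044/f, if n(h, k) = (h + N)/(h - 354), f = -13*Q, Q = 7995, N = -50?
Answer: 92189582759/35484552285 ≈ 2.5980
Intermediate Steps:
f = -103935 (f = -13*7995 = -103935)
n(h, k) = (-50 + h)/(-354 + h) (n(h, k) = (h - 50)/(h - 354) = (-50 + h)/(-354 + h))
n(235, 603)/8607 - 270044/f = ((-50 + 235)/(-354 + 235))/8607 - 270044/(-103935) = (185/(-119))*(1/8607) - 270044*(-1/103935) = -1/119*185*(1/8607) + 270044/103935 = -185/119*1/8607 + 270044/103935 = -185/1024233 + 270044/103935 = 92189582759/35484552285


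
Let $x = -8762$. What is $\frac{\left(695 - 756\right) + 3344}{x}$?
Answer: $- \frac{3283}{8762} \approx -0.37469$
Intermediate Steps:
$\frac{\left(695 - 756\right) + 3344}{x} = \frac{\left(695 - 756\right) + 3344}{-8762} = \left(-61 + 3344\right) \left(- \frac{1}{8762}\right) = 3283 \left(- \frac{1}{8762}\right) = - \frac{3283}{8762}$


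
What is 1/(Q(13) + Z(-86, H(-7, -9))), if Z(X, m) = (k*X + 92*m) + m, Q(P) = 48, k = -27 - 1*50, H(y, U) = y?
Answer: 1/6019 ≈ 0.00016614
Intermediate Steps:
k = -77 (k = -27 - 50 = -77)
Z(X, m) = -77*X + 93*m (Z(X, m) = (-77*X + 92*m) + m = -77*X + 93*m)
1/(Q(13) + Z(-86, H(-7, -9))) = 1/(48 + (-77*(-86) + 93*(-7))) = 1/(48 + (6622 - 651)) = 1/(48 + 5971) = 1/6019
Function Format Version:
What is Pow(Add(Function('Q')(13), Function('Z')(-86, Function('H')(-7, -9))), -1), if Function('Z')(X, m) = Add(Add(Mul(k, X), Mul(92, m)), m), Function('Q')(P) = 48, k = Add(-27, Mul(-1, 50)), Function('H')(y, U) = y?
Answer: Rational(1, 6019) ≈ 0.00016614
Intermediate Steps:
k = -77 (k = Add(-27, -50) = -77)
Function('Z')(X, m) = Add(Mul(-77, X), Mul(93, m)) (Function('Z')(X, m) = Add(Add(Mul(-77, X), Mul(92, m)), m) = Add(Mul(-77, X), Mul(93, m)))
Pow(Add(Function('Q')(13), Function('Z')(-86, Function('H')(-7, -9))), -1) = Pow(Add(48, Add(Mul(-77, -86), Mul(93, -7))), -1) = Pow(Add(48, Add(6622, -651)), -1) = Pow(Add(48, 5971), -1) = Pow(6019, -1) = Rational(1, 6019)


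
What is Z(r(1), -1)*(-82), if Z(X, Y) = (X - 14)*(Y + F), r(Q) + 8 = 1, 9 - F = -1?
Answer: 15498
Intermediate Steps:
F = 10 (F = 9 - 1*(-1) = 9 + 1 = 10)
r(Q) = -7 (r(Q) = -8 + 1 = -7)
Z(X, Y) = (-14 + X)*(10 + Y) (Z(X, Y) = (X - 14)*(Y + 10) = (-14 + X)*(10 + Y))
Z(r(1), -1)*(-82) = (-140 - 14*(-1) + 10*(-7) - 7*(-1))*(-82) = (-140 + 14 - 70 + 7)*(-82) = -189*(-82) = 15498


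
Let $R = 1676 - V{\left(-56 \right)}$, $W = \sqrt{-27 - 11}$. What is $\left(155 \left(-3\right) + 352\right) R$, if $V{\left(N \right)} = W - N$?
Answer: $-183060 + 113 i \sqrt{38} \approx -1.8306 \cdot 10^{5} + 696.58 i$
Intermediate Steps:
$W = i \sqrt{38}$ ($W = \sqrt{-38} = i \sqrt{38} \approx 6.1644 i$)
$V{\left(N \right)} = - N + i \sqrt{38}$ ($V{\left(N \right)} = i \sqrt{38} - N = - N + i \sqrt{38}$)
$R = 1620 - i \sqrt{38}$ ($R = 1676 - \left(\left(-1\right) \left(-56\right) + i \sqrt{38}\right) = 1676 - \left(56 + i \sqrt{38}\right) = 1620 - i \sqrt{38} \approx 1620.0 - 6.1644 i$)
$\left(155 \left(-3\right) + 352\right) R = \left(155 \left(-3\right) + 352\right) \left(1620 - i \sqrt{38}\right) = \left(-465 + 352\right) \left(1620 - i \sqrt{38}\right) = - 113 \left(1620 - i \sqrt{38}\right) = -183060 + 113 i \sqrt{38}$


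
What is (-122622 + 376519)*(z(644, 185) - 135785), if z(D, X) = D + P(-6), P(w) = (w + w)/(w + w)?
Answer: -34311640580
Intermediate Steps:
P(w) = 1 (P(w) = (2*w)/((2*w)) = (2*w)*(1/(2*w)) = 1)
z(D, X) = 1 + D (z(D, X) = D + 1 = 1 + D)
(-122622 + 376519)*(z(644, 185) - 135785) = (-122622 + 376519)*((1 + 644) - 135785) = 253897*(645 - 135785) = 253897*(-135140) = -34311640580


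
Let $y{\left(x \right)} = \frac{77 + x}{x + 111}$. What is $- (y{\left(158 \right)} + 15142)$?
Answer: $- \frac{4073433}{269} \approx -15143.0$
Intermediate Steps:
$y{\left(x \right)} = \frac{77 + x}{111 + x}$
$- (y{\left(158 \right)} + 15142) = - (\frac{77 + 158}{111 + 158} + 15142) = - (\frac{1}{269} \cdot 235 + 15142) = - (\frac{235}{269} + 15142) = \left(-1\right) \frac{4073433}{269} = - \frac{4073433}{269}$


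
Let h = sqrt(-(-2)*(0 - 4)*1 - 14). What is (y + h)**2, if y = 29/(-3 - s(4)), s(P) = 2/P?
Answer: 2286/49 - 116*I*sqrt(22)/7 ≈ 46.653 - 77.727*I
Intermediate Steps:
y = -58/7 (y = 29/(-3 - 2/4) = 29/(-3 - 1*1/2) = 29/(-3 - 1/2) = 29/(-7/2) = 29*(-2/7) = -58/7 ≈ -8.2857)
h = I*sqrt(22) (h = sqrt(-(-2)*(-4)*1 - 14) = sqrt(-2*4*1 - 14) = sqrt(-8*1 - 14) = sqrt(-8 - 14) = sqrt(-22) = I*sqrt(22) ≈ 4.6904*I)
(y + h)**2 = (-58/7 + I*sqrt(22))**2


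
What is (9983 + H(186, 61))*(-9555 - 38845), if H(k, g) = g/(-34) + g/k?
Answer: -763790962000/1581 ≈ -4.8311e+8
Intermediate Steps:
H(k, g) = -g/34 + g/k (H(k, g) = g*(-1/34) + g/k = -g/34 + g/k)
(9983 + H(186, 61))*(-9555 - 38845) = (9983 + (-1/34*61 + 61/186))*(-9555 - 38845) = (9983 + (-61/34 + 61*(1/186)))*(-48400) = (9983 + (-61/34 + 61/186))*(-48400) = (9983 - 2318/1581)*(-48400) = (15780805/1581)*(-48400) = -763790962000/1581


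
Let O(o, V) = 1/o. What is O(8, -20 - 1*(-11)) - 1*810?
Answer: -6479/8 ≈ -809.88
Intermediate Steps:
O(8, -20 - 1*(-11)) - 1*810 = 1/8 - 1*810 = ⅛ - 810 = -6479/8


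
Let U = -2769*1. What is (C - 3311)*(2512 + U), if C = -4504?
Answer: 2008455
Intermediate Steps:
U = -2769
(C - 3311)*(2512 + U) = (-4504 - 3311)*(2512 - 2769) = -7815*(-257) = 2008455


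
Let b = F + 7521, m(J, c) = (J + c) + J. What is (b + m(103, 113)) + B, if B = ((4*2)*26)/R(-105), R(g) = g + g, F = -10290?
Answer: -257354/105 ≈ -2451.0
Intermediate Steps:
R(g) = 2*g
m(J, c) = c + 2*J
b = -2769 (b = -10290 + 7521 = -2769)
B = -104/105 (B = ((4*2)*26)/((2*(-105))) = (8*26)/(-210) = 208*(-1/210) = -104/105 ≈ -0.99048)
(b + m(103, 113)) + B = (-2769 + (113 + 2*103)) - 104/105 = (-2769 + (113 + 206)) - 104/105 = (-2769 + 319) - 104/105 = -2450 - 104/105 = -257354/105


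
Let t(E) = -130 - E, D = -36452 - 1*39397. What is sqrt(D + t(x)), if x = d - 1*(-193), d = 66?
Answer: I*sqrt(76238) ≈ 276.11*I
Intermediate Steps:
x = 259 (x = 66 - 1*(-193) = 66 + 193 = 259)
D = -75849 (D = -36452 - 39397 = -75849)
sqrt(D + t(x)) = sqrt(-75849 + (-130 - 1*259)) = sqrt(-75849 + (-130 - 259)) = sqrt(-75849 - 389) = sqrt(-76238) = I*sqrt(76238)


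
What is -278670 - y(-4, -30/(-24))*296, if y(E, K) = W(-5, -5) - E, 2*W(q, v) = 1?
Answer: -280002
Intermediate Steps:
W(q, v) = 1/2 (W(q, v) = (1/2)*1 = 1/2)
y(E, K) = 1/2 - E
-278670 - y(-4, -30/(-24))*296 = -278670 - (1/2 - 1*(-4))*296 = -278670 - (1/2 + 4)*296 = -278670 - 9*296/2 = -278670 - 1*1332 = -278670 - 1332 = -280002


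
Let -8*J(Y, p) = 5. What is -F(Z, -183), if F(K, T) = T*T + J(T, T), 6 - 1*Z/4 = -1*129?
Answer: -267907/8 ≈ -33488.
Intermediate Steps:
J(Y, p) = -5/8 (J(Y, p) = -1/8*5 = -5/8)
Z = 540 (Z = 24 - (-4)*129 = 24 - 4*(-129) = 24 + 516 = 540)
F(K, T) = -5/8 + T**2 (F(K, T) = T*T - 5/8 = T**2 - 5/8 = -5/8 + T**2)
-F(Z, -183) = -(-5/8 + (-183)**2) = -(-5/8 + 33489) = -1*267907/8 = -267907/8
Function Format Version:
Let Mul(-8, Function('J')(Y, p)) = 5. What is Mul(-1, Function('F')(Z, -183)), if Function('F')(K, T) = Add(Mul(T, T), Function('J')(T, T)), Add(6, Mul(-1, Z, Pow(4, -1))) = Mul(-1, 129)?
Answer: Rational(-267907, 8) ≈ -33488.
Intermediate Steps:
Function('J')(Y, p) = Rational(-5, 8) (Function('J')(Y, p) = Mul(Rational(-1, 8), 5) = Rational(-5, 8))
Z = 540 (Z = Add(24, Mul(-4, Mul(-1, 129))) = Add(24, Mul(-4, -129)) = Add(24, 516) = 540)
Function('F')(K, T) = Add(Rational(-5, 8), Pow(T, 2)) (Function('F')(K, T) = Add(Mul(T, T), Rational(-5, 8)) = Add(Pow(T, 2), Rational(-5, 8)) = Add(Rational(-5, 8), Pow(T, 2)))
Mul(-1, Function('F')(Z, -183)) = Mul(-1, Add(Rational(-5, 8), Pow(-183, 2))) = Mul(-1, Add(Rational(-5, 8), 33489)) = Mul(-1, Rational(267907, 8)) = Rational(-267907, 8)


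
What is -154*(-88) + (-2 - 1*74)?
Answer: 13476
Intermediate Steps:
-154*(-88) + (-2 - 1*74) = 13552 + (-2 - 74) = 13552 - 76 = 13476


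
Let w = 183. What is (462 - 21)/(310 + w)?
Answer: 441/493 ≈ 0.89452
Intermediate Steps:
(462 - 21)/(310 + w) = (462 - 21)/(310 + 183) = 441/493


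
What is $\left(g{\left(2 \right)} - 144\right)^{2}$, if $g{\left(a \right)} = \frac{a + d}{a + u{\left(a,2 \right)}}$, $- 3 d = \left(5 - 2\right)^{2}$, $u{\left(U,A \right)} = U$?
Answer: $\frac{332929}{16} \approx 20808.0$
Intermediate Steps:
$d = -3$ ($d = - \frac{\left(5 - 2\right)^{2}}{3} = - \frac{3^{2}}{3} = \left(- \frac{1}{3}\right) 9 = -3$)
$g{\left(a \right)} = \frac{-3 + a}{2 a}$ ($g{\left(a \right)} = \frac{a - 3}{a + a} = \frac{-3 + a}{2 a}$)
$\left(g{\left(2 \right)} - 144\right)^{2} = \left(\frac{-3 + 2}{2 \cdot 2} - 144\right)^{2} = \left(\frac{1}{2} \cdot \frac{1}{2} \left(-1\right) - 144\right)^{2} = \left(- \frac{1}{4} - 144\right)^{2} = \left(- \frac{577}{4}\right)^{2} = \frac{332929}{16}$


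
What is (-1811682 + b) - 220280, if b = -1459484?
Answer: -3491446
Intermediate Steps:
(-1811682 + b) - 220280 = (-1811682 - 1459484) - 220280 = -3271166 - 220280 = -3491446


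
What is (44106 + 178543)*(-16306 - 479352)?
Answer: -110357758042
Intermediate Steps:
(44106 + 178543)*(-16306 - 479352) = 222649*(-495658) = -110357758042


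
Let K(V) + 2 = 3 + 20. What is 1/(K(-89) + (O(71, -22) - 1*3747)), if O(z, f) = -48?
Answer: -1/3774 ≈ -0.00026497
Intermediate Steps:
K(V) = 21 (K(V) = -2 + (3 + 20) = -2 + 23 = 21)
1/(K(-89) + (O(71, -22) - 1*3747)) = 1/(21 + (-48 - 1*3747)) = 1/(21 + (-48 - 3747)) = 1/(21 - 3795) = 1/(-3774) = -1/3774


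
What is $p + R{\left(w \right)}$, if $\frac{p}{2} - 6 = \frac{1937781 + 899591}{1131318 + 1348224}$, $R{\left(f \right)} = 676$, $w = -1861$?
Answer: $\frac{855799820}{1239771} \approx 690.29$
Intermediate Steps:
$p = \frac{17714624}{1239771}$ ($p = 12 + 2 \frac{1937781 + 899591}{1131318 + 1348224} = 12 + 2 \cdot \frac{2837372}{2479542} = 12 + 2 \cdot 2837372 \cdot \frac{1}{2479542} = 12 + 2 \cdot \frac{1418686}{1239771} = 12 + \frac{2837372}{1239771} = \frac{17714624}{1239771} \approx 14.289$)
$p + R{\left(w \right)} = \frac{17714624}{1239771} + 676 = \frac{855799820}{1239771}$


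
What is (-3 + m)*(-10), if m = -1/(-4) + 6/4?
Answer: 25/2 ≈ 12.500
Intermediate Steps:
m = 7/4 (m = -1*(-1/4) + 6*(1/4) = 1/4 + 3/2 = 7/4 ≈ 1.7500)
(-3 + m)*(-10) = (-3 + 7/4)*(-10) = -5/4*(-10) = 25/2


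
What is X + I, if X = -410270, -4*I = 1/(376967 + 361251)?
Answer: -1211474795441/2952872 ≈ -4.1027e+5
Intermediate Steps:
I = -1/2952872 (I = -1/(4*(376967 + 361251)) = -¼/738218 = -¼*1/738218 = -1/2952872 ≈ -3.3865e-7)
X + I = -410270 - 1/2952872 = -1211474795441/2952872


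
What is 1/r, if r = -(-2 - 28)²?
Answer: -1/900 ≈ -0.0011111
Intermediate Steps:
r = -900 (r = -1*(-30)² = -1*900 = -900)
1/r = 1/(-900) = -1/900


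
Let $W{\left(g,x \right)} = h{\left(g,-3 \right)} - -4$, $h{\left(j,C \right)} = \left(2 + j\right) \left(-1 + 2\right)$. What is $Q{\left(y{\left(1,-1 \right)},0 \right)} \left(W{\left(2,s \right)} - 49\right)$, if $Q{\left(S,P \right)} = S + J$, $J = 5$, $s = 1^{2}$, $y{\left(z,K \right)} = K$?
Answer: $-164$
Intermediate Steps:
$s = 1$
$h{\left(j,C \right)} = 2 + j$ ($h{\left(j,C \right)} = \left(2 + j\right) 1 = 2 + j$)
$W{\left(g,x \right)} = 6 + g$ ($W{\left(g,x \right)} = \left(2 + g\right) - -4 = \left(2 + g\right) + 4 = 6 + g$)
$Q{\left(S,P \right)} = 5 + S$ ($Q{\left(S,P \right)} = S + 5 = 5 + S$)
$Q{\left(y{\left(1,-1 \right)},0 \right)} \left(W{\left(2,s \right)} - 49\right) = \left(5 - 1\right) \left(\left(6 + 2\right) - 49\right) = 4 \left(8 - 49\right) = 4 \left(-41\right) = -164$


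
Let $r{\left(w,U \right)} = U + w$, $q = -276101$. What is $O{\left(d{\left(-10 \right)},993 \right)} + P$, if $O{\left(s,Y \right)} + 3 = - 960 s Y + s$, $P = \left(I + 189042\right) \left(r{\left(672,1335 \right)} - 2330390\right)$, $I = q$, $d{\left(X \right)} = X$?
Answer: $202716228384$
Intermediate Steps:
$I = -276101$
$P = 202706695597$ ($P = \left(-276101 + 189042\right) \left(\left(1335 + 672\right) - 2330390\right) = - 87059 \left(2007 - 2330390\right) = \left(-87059\right) \left(-2328383\right) = 202706695597$)
$O{\left(s,Y \right)} = -3 + s - 960 Y s$ ($O{\left(s,Y \right)} = -3 + \left(- 960 s Y + s\right) = -3 - \left(- s + 960 Y s\right) = -3 + s - 960 Y s$)
$O{\left(d{\left(-10 \right)},993 \right)} + P = \left(-3 - 10 - 953280 \left(-10\right)\right) + 202706695597 = \left(-3 - 10 + 9532800\right) + 202706695597 = 9532787 + 202706695597 = 202716228384$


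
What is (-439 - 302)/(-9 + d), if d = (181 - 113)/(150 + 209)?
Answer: 266019/3163 ≈ 84.103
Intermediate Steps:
d = 68/359 ≈ 0.18941
(-439 - 302)/(-9 + d) = (-439 - 302)/(-9 + 68/359) = -741/(-3163/359) = -741*(-359/3163) = 266019/3163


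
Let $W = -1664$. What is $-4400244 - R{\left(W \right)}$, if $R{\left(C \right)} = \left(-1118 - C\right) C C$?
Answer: $-1516217460$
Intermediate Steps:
$R{\left(C \right)} = C^{2} \left(-1118 - C\right)$ ($R{\left(C \right)} = C \left(-1118 - C\right) C = C^{2} \left(-1118 - C\right)$)
$-4400244 - R{\left(W \right)} = -4400244 - \left(-1664\right)^{2} \left(-1118 - -1664\right) = -4400244 - 2768896 \left(-1118 + 1664\right) = -4400244 - 2768896 \cdot 546 = -4400244 - 1511817216 = -1516217460$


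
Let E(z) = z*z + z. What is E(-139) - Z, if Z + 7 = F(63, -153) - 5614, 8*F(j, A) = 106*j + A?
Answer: 191899/8 ≈ 23987.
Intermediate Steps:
E(z) = z + z² (E(z) = z² + z = z + z²)
F(j, A) = A/8 + 53*j/4 (F(j, A) = (106*j + A)/8 = (A + 106*j)/8 = A/8 + 53*j/4)
Z = -38443/8 (Z = -7 + (((⅛)*(-153) + (53/4)*63) - 5614) = -7 + ((-153/8 + 3339/4) - 5614) = -7 + (6525/8 - 5614) = -7 - 38387/8 = -38443/8 ≈ -4805.4)
E(-139) - Z = -139*(1 - 139) - 1*(-38443/8) = -139*(-138) + 38443/8 = 19182 + 38443/8 = 191899/8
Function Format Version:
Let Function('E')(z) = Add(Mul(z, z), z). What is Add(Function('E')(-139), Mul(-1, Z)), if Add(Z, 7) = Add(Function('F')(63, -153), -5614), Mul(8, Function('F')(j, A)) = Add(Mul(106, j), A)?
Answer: Rational(191899, 8) ≈ 23987.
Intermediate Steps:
Function('E')(z) = Add(z, Pow(z, 2)) (Function('E')(z) = Add(Pow(z, 2), z) = Add(z, Pow(z, 2)))
Function('F')(j, A) = Add(Mul(Rational(1, 8), A), Mul(Rational(53, 4), j)) (Function('F')(j, A) = Mul(Rational(1, 8), Add(Mul(106, j), A)) = Mul(Rational(1, 8), Add(A, Mul(106, j))) = Add(Mul(Rational(1, 8), A), Mul(Rational(53, 4), j)))
Z = Rational(-38443, 8) (Z = Add(-7, Add(Add(Mul(Rational(1, 8), -153), Mul(Rational(53, 4), 63)), -5614)) = Add(-7, Add(Add(Rational(-153, 8), Rational(3339, 4)), -5614)) = Add(-7, Add(Rational(6525, 8), -5614)) = Add(-7, Rational(-38387, 8)) = Rational(-38443, 8) ≈ -4805.4)
Add(Function('E')(-139), Mul(-1, Z)) = Add(Mul(-139, Add(1, -139)), Mul(-1, Rational(-38443, 8))) = Add(Mul(-139, -138), Rational(38443, 8)) = Add(19182, Rational(38443, 8)) = Rational(191899, 8)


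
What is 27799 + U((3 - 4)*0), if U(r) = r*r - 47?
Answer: 27752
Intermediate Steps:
U(r) = -47 + r**2 (U(r) = r**2 - 47 = -47 + r**2)
27799 + U((3 - 4)*0) = 27799 + (-47 + ((3 - 4)*0)**2) = 27799 + (-47 + (-1*0)**2) = 27799 + (-47 + 0**2) = 27799 + (-47 + 0) = 27799 - 47 = 27752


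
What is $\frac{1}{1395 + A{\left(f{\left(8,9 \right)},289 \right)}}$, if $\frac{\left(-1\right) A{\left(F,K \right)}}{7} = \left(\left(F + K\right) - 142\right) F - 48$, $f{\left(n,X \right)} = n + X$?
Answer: $- \frac{1}{17785} \approx -5.6227 \cdot 10^{-5}$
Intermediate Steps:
$f{\left(n,X \right)} = X + n$
$A{\left(F,K \right)} = 336 - 7 F \left(-142 + F + K\right)$ ($A{\left(F,K \right)} = - 7 \left(\left(\left(F + K\right) - 142\right) F - 48\right) = - 7 \left(\left(-142 + F + K\right) F - 48\right) = - 7 \left(F \left(-142 + F + K\right) - 48\right) = - 7 \left(-48 + F \left(-142 + F + K\right)\right) = 336 - 7 F \left(-142 + F + K\right)$)
$\frac{1}{1395 + A{\left(f{\left(8,9 \right)},289 \right)}} = \frac{1}{1395 - \left(-336 - 994 \left(9 + 8\right) + 7 \left(9 + 8\right)^{2} + 7 \left(9 + 8\right) 289\right)} = \frac{1}{1395 + \left(336 - 7 \cdot 17^{2} + 994 \cdot 17 - 119 \cdot 289\right)} = \frac{1}{1395 + \left(336 - 2023 + 16898 - 34391\right)} = \frac{1}{1395 - 19180} = \frac{1}{-17785} = - \frac{1}{17785}$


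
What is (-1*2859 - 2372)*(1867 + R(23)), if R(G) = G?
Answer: -9886590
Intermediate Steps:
(-1*2859 - 2372)*(1867 + R(23)) = (-1*2859 - 2372)*(1867 + 23) = (-2859 - 2372)*1890 = -5231*1890 = -9886590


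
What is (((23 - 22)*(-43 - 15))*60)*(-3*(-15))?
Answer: -156600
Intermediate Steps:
(((23 - 22)*(-43 - 15))*60)*(-3*(-15)) = ((1*(-58))*60)*45 = -58*60*45 = -3480*45 = -156600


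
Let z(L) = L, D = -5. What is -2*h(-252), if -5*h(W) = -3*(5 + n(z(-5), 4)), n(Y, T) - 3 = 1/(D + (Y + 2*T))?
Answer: -9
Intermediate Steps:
n(Y, T) = 3 + 1/(-5 + Y + 2*T) (n(Y, T) = 3 + 1/(-5 + (Y + 2*T)) = 3 + 1/(-5 + Y + 2*T))
h(W) = 9/2 (h(W) = -(-3)*(5 + (-14 + 3*(-5) + 6*4)/(-5 - 5 + 2*4))/5 = -(-3)*(5 + (-14 - 15 + 24)/(-5 - 5 + 8))/5 = -(-3)*(5 - 5/(-2))/5 = -(-3)*(5 - ½*(-5))/5 = -(-3)*(5 + 5/2)/5 = -(-3)*15/(5*2) = -⅕*(-45/2) = 9/2)
-2*h(-252) = -2*9/2 = -9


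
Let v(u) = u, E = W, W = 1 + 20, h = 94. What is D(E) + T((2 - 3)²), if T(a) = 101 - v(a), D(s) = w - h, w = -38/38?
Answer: 5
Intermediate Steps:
w = -1 (w = -38*1/38 = -1)
W = 21
E = 21
D(s) = -95 (D(s) = -1 - 1*94 = -1 - 94 = -95)
T(a) = 101 - a
D(E) + T((2 - 3)²) = -95 + (101 - (2 - 3)²) = -95 + (101 - 1*(-1)²) = -95 + (101 - 1*1) = -95 + (101 - 1) = -95 + 100 = 5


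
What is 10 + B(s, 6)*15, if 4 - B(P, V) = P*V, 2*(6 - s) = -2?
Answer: -560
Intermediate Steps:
s = 7 (s = 6 - 1/2*(-2) = 6 + 1 = 7)
B(P, V) = 4 - P*V
10 + B(s, 6)*15 = 10 + (4 - 1*7*6)*15 = 10 + (4 - 42)*15 = 10 - 38*15 = 10 - 570 = -560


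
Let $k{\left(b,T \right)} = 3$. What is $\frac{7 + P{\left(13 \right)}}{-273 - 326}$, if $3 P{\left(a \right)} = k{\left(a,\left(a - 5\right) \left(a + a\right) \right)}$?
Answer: $- \frac{8}{599} \approx -0.013356$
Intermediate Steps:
$P{\left(a \right)} = 1$ ($P{\left(a \right)} = \frac{1}{3} \cdot 3 = 1$)
$\frac{7 + P{\left(13 \right)}}{-273 - 326} = \frac{7 + 1}{-273 - 326} = \frac{8}{-599} = 8 \left(- \frac{1}{599}\right) = - \frac{8}{599}$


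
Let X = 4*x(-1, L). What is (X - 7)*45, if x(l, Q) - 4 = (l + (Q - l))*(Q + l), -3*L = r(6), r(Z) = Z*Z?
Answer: 28485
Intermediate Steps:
r(Z) = Z²
L = -12 (L = -⅓*6² = -⅓*36 = -12)
x(l, Q) = 4 + Q*(Q + l) (x(l, Q) = 4 + (l + (Q - l))*(Q + l) = 4 + Q*(Q + l))
X = 640 (X = 4*(4 + (-12)² - 12*(-1)) = 4*(4 + 144 + 12) = 4*160 = 640)
(X - 7)*45 = (640 - 7)*45 = 633*45 = 28485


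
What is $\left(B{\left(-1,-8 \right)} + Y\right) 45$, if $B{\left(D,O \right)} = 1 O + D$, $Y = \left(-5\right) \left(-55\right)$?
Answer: $11970$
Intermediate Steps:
$Y = 275$
$B{\left(D,O \right)} = D + O$ ($B{\left(D,O \right)} = O + D = D + O$)
$\left(B{\left(-1,-8 \right)} + Y\right) 45 = \left(\left(-1 - 8\right) + 275\right) 45 = \left(-9 + 275\right) 45 = 266 \cdot 45 = 11970$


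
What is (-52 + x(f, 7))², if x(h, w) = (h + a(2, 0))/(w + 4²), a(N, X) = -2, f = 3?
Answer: 1428025/529 ≈ 2699.5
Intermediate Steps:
x(h, w) = (-2 + h)/(16 + w) (x(h, w) = (h - 2)/(w + 4²) = (-2 + h)/(w + 16) = (-2 + h)/(16 + w))
(-52 + x(f, 7))² = (-52 + (-2 + 3)/(16 + 7))² = (-52 + 1/23)² = (-1195/23)² = 1428025/529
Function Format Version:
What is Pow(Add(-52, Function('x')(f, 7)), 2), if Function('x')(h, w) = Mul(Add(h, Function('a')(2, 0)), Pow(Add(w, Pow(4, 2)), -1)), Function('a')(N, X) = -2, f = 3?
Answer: Rational(1428025, 529) ≈ 2699.5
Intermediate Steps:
Function('x')(h, w) = Mul(Pow(Add(16, w), -1), Add(-2, h)) (Function('x')(h, w) = Mul(Add(h, -2), Pow(Add(w, Pow(4, 2)), -1)) = Mul(Add(-2, h), Pow(Add(w, 16), -1)) = Mul(Add(-2, h), Pow(Add(16, w), -1)) = Mul(Pow(Add(16, w), -1), Add(-2, h)))
Pow(Add(-52, Function('x')(f, 7)), 2) = Pow(Add(-52, Mul(Pow(Add(16, 7), -1), Add(-2, 3))), 2) = Pow(Add(-52, Mul(Pow(23, -1), 1)), 2) = Pow(Add(-52, Mul(Rational(1, 23), 1)), 2) = Pow(Add(-52, Rational(1, 23)), 2) = Pow(Rational(-1195, 23), 2) = Rational(1428025, 529)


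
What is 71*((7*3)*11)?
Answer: 16401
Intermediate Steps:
71*((7*3)*11) = 71*(21*11) = 71*231 = 16401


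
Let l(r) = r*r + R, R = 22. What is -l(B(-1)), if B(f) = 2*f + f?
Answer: -31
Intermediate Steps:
B(f) = 3*f
l(r) = 22 + r**2 (l(r) = r*r + 22 = r**2 + 22 = 22 + r**2)
-l(B(-1)) = -(22 + (3*(-1))**2) = -(22 + (-3)**2) = -(22 + 9) = -1*31 = -31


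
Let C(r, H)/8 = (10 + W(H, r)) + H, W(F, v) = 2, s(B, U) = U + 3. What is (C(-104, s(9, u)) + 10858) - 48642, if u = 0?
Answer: -37664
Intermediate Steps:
s(B, U) = 3 + U
C(r, H) = 96 + 8*H (C(r, H) = 8*((10 + 2) + H) = 8*(12 + H) = 96 + 8*H)
(C(-104, s(9, u)) + 10858) - 48642 = ((96 + 8*(3 + 0)) + 10858) - 48642 = ((96 + 8*3) + 10858) - 48642 = ((96 + 24) + 10858) - 48642 = (120 + 10858) - 48642 = 10978 - 48642 = -37664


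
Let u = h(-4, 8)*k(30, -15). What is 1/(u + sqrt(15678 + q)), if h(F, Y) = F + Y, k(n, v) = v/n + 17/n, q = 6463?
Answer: -60/4981709 + 225*sqrt(22141)/4981709 ≈ 0.0067085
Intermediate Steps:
k(n, v) = 17/n + v/n
u = 4/15 (u = (-4 + 8)*((17 - 15)/30) = 4*((1/30)*2) = 4*(1/15) = 4/15 ≈ 0.26667)
1/(u + sqrt(15678 + q)) = 1/(4/15 + sqrt(15678 + 6463)) = 1/(4/15 + sqrt(22141))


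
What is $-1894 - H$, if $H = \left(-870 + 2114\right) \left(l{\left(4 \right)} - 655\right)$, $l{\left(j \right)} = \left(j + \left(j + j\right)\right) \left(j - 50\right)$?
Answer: $1499614$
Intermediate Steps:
$l{\left(j \right)} = 3 j \left(-50 + j\right)$ ($l{\left(j \right)} = \left(j + 2 j\right) \left(-50 + j\right) = 3 j \left(-50 + j\right)$)
$H = -1501508$ ($H = \left(-870 + 2114\right) \left(3 \cdot 4 \left(-50 + 4\right) - 655\right) = 1244 \left(3 \cdot 4 \left(-46\right) - 655\right) = 1244 \left(-552 - 655\right) = 1244 \left(-1207\right) = -1501508$)
$-1894 - H = -1894 - -1501508 = -1894 + 1501508 = 1499614$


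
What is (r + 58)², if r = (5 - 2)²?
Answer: 4489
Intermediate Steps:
r = 9 (r = 3² = 9)
(r + 58)² = (9 + 58)² = 67² = 4489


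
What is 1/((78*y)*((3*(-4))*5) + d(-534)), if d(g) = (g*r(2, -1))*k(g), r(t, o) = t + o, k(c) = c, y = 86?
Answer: -1/117324 ≈ -8.5234e-6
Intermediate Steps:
r(t, o) = o + t
d(g) = g**2 (d(g) = (g*(-1 + 2))*g = (g*1)*g = g*g = g**2)
1/((78*y)*((3*(-4))*5) + d(-534)) = 1/((78*86)*((3*(-4))*5) + (-534)**2) = 1/(6708*(-12*5) + 285156) = 1/(6708*(-60) + 285156) = 1/(-402480 + 285156) = 1/(-117324) = -1/117324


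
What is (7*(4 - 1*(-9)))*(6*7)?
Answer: 3822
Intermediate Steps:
(7*(4 - 1*(-9)))*(6*7) = (7*(4 + 9))*42 = (7*13)*42 = 91*42 = 3822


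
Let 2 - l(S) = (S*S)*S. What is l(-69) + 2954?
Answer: 331465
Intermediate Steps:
l(S) = 2 - S³ (l(S) = 2 - S*S*S = 2 - S²*S = 2 - S³)
l(-69) + 2954 = (2 - 1*(-69)³) + 2954 = (2 - 1*(-328509)) + 2954 = (2 + 328509) + 2954 = 328511 + 2954 = 331465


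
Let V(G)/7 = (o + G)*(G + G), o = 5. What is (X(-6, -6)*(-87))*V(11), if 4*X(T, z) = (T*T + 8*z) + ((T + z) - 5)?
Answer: 1554168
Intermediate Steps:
V(G) = 14*G*(5 + G) (V(G) = 7*((5 + G)*(G + G)) = 7*((5 + G)*(2*G)) = 7*(2*G*(5 + G)) = 14*G*(5 + G))
X(T, z) = -5/4 + T/4 + T²/4 + 9*z/4 (X(T, z) = ((T*T + 8*z) + ((T + z) - 5))/4 = ((T² + 8*z) + (-5 + T + z))/4 = (-5 + T + T² + 9*z)/4 = -5/4 + T/4 + T²/4 + 9*z/4)
(X(-6, -6)*(-87))*V(11) = ((-5/4 + (¼)*(-6) + (¼)*(-6)² + (9/4)*(-6))*(-87))*(14*11*(5 + 11)) = ((-5/4 - 3/2 + (¼)*36 - 27/2)*(-87))*(14*11*16) = ((-5/4 - 3/2 + 9 - 27/2)*(-87))*2464 = -29/4*(-87)*2464 = (2523/4)*2464 = 1554168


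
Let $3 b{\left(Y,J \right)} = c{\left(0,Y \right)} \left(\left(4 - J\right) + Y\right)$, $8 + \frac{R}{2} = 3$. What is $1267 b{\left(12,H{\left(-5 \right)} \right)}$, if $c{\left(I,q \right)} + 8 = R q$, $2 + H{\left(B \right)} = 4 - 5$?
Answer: $- \frac{3081344}{3} \approx -1.0271 \cdot 10^{6}$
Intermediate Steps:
$R = -10$ ($R = -16 + 2 \cdot 3 = -16 + 6 = -10$)
$H{\left(B \right)} = -3$ ($H{\left(B \right)} = -2 + \left(4 - 5\right) = -2 - 1 = -3$)
$c{\left(I,q \right)} = -8 - 10 q$
$b{\left(Y,J \right)} = \frac{\left(-8 - 10 Y\right) \left(4 + Y - J\right)}{3}$ ($b{\left(Y,J \right)} = \frac{\left(-8 - 10 Y\right) \left(\left(4 - J\right) + Y\right)}{3} = \frac{\left(-8 - 10 Y\right) \left(4 + Y - J\right)}{3}$)
$1267 b{\left(12,H{\left(-5 \right)} \right)} = 1267 \left(- \frac{2 \left(4 + 5 \cdot 12\right) \left(4 + 12 - -3\right)}{3}\right) = 1267 \left(- \frac{2 \left(4 + 60\right) \left(4 + 12 + 3\right)}{3}\right) = 1267 \left(\left(- \frac{2}{3}\right) 64 \cdot 19\right) = 1267 \left(- \frac{2432}{3}\right) = - \frac{3081344}{3}$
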